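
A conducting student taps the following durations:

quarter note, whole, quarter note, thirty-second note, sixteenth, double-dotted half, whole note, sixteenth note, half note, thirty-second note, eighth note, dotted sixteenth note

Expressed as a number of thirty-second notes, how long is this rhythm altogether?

Each duration in thirty-second notes: quarter note = 8; whole = 32; quarter note = 8; thirty-second note = 1; sixteenth = 2; double-dotted half = 28; whole note = 32; sixteenth note = 2; half note = 16; thirty-second note = 1; eighth note = 4; dotted sixteenth note = 3.
Sum: 8 + 32 + 8 + 1 + 2 + 28 + 32 + 2 + 16 + 1 + 4 + 3 = 137 thirty-second notes.

137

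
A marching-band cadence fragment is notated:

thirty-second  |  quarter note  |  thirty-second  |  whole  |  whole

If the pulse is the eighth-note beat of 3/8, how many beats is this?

18.5

One eighth-note beat = 4 thirty-second notes.
In thirty-second notes: thirty-second = 1; quarter note = 8; thirty-second = 1; whole = 32; whole = 32.
Sum: 1 + 8 + 1 + 32 + 32 = 74.
74 ÷ 4 = 18.5 beats.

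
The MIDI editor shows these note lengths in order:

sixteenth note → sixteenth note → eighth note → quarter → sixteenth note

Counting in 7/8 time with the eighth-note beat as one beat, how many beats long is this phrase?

One eighth-note beat = 2 sixteenth notes.
Each duration in sixteenth notes: sixteenth note = 1; sixteenth note = 1; eighth note = 2; quarter = 4; sixteenth note = 1.
Altogether 1 + 1 + 2 + 4 + 1 = 9.
9 ÷ 2 = 4.5 beats.

4.5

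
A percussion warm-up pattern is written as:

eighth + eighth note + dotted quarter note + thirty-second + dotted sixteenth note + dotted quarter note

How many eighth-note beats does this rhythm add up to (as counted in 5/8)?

9

One eighth-note beat = 4 thirty-second notes.
Each duration in thirty-second notes: eighth = 4; eighth note = 4; dotted quarter note = 12; thirty-second = 1; dotted sixteenth note = 3; dotted quarter note = 12.
Altogether 4 + 4 + 12 + 1 + 3 + 12 = 36.
36 ÷ 4 = 9 beats.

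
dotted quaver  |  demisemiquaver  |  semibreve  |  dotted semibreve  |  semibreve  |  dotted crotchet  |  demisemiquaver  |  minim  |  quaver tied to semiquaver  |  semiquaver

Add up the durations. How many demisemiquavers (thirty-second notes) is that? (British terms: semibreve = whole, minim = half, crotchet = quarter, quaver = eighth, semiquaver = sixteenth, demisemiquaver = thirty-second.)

Express everything in thirty-second notes: dotted quaver = 6; demisemiquaver = 1; semibreve = 32; dotted semibreve = 48; semibreve = 32; dotted crotchet = 12; demisemiquaver = 1; minim = 16; quaver tied to semiquaver (quaver + semiquaver) = 6; semiquaver = 2.
Adding: 6 + 1 + 32 + 48 + 32 + 12 + 1 + 16 + 6 + 2 = 156 thirty-second notes.

156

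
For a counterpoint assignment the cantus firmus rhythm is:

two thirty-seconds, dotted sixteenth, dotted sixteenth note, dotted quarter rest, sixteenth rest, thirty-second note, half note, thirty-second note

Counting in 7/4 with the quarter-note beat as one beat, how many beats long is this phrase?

5

One quarter-note beat = 8 thirty-second notes.
Working in thirty-second notes: thirty-second = 1; thirty-second = 1; dotted sixteenth = 3; dotted sixteenth note = 3; dotted quarter rest = 12; sixteenth rest = 2; thirty-second note = 1; half note = 16; thirty-second note = 1.
Altogether 1 + 1 + 3 + 3 + 12 + 2 + 1 + 16 + 1 = 40.
40 ÷ 8 = 5 beats.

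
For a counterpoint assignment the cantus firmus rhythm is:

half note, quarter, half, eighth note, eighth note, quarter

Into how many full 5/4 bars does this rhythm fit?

One bar of 5/4 = 10 eighth notes.
In eighth notes: half note = 4; quarter = 2; half = 4; eighth note = 1; eighth note = 1; quarter = 2.
Total: 4 + 2 + 4 + 1 + 1 + 2 = 14.
14 ÷ 10 = 1 complete bar with 4 left over.

1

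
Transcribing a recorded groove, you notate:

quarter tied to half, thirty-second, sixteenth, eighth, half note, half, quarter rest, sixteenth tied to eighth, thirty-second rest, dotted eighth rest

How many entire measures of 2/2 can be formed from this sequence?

2

One bar of 2/2 = 32 thirty-second notes.
In thirty-second notes: quarter tied to half (quarter + half) = 24; thirty-second = 1; sixteenth = 2; eighth = 4; half note = 16; half = 16; quarter rest = 8; sixteenth tied to eighth (sixteenth + eighth) = 6; thirty-second rest = 1; dotted eighth rest = 6.
Total: 24 + 1 + 2 + 4 + 16 + 16 + 8 + 6 + 1 + 6 = 84.
84 ÷ 32 = 2 complete bars with 20 left over.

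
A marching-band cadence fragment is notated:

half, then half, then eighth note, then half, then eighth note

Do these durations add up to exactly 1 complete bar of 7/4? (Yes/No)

Yes

One bar of 7/4 = 14 eighth notes.
In eighth notes: half = 4; half = 4; eighth note = 1; half = 4; eighth note = 1.
Adding: 4 + 4 + 1 + 4 + 1 = 14.
14 equals 14, so the answer is Yes.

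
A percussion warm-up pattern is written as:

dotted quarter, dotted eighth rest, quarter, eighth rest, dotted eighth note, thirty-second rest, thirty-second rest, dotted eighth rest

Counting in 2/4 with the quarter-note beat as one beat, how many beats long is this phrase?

One quarter-note beat = 8 thirty-second notes.
Working in thirty-second notes: dotted quarter = 12; dotted eighth rest = 6; quarter = 8; eighth rest = 4; dotted eighth note = 6; thirty-second rest = 1; thirty-second rest = 1; dotted eighth rest = 6.
Adding: 12 + 6 + 8 + 4 + 6 + 1 + 1 + 6 = 44.
44 ÷ 8 = 5.5 beats.

5.5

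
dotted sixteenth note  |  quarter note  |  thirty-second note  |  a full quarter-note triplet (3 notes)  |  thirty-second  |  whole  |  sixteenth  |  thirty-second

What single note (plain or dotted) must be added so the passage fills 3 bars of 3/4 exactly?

3 bars of 3/4 = 72 thirty-second notes.
Convert each value to thirty-second notes: dotted sixteenth note = 3; quarter note = 8; thirty-second note = 1; a full quarter-note triplet (3 notes) (three triplet quarters span one half) = 16; thirty-second = 1; whole = 32; sixteenth = 2; thirty-second = 1.
Altogether 3 + 8 + 1 + 16 + 1 + 32 + 2 + 1 = 64.
Remaining: 72 − 64 = 8 thirty-second notes, which is a quarter note.

quarter note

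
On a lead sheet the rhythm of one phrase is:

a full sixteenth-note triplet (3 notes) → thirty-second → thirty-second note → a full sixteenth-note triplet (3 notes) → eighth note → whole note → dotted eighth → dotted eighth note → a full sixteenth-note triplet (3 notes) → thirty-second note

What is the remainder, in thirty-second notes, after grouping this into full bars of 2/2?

One bar of 2/2 = 32 thirty-second notes.
In thirty-second notes: a full sixteenth-note triplet (3 notes) (three triplet sixteenths span one eighth) = 4; thirty-second = 1; thirty-second note = 1; a full sixteenth-note triplet (3 notes) (three triplet sixteenths span one eighth) = 4; eighth note = 4; whole note = 32; dotted eighth = 6; dotted eighth note = 6; a full sixteenth-note triplet (3 notes) (three triplet sixteenths span one eighth) = 4; thirty-second note = 1.
Altogether 4 + 1 + 1 + 4 + 4 + 32 + 6 + 6 + 4 + 1 = 63.
63 ÷ 32 = 1 complete bar with 31 thirty-second notes remaining.

31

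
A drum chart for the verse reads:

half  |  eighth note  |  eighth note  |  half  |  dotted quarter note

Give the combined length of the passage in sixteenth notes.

Express everything in sixteenth notes: half = 8; eighth note = 2; eighth note = 2; half = 8; dotted quarter note = 6.
Sum: 8 + 2 + 2 + 8 + 6 = 26 sixteenth notes.

26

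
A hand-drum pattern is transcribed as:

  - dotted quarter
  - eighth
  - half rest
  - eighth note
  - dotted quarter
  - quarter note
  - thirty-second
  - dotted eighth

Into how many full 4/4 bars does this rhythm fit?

One bar of 4/4 = 32 thirty-second notes.
Express everything in thirty-second notes: dotted quarter = 12; eighth = 4; half rest = 16; eighth note = 4; dotted quarter = 12; quarter note = 8; thirty-second = 1; dotted eighth = 6.
Total: 12 + 4 + 16 + 4 + 12 + 8 + 1 + 6 = 63.
63 ÷ 32 = 1 complete bar with 31 left over.

1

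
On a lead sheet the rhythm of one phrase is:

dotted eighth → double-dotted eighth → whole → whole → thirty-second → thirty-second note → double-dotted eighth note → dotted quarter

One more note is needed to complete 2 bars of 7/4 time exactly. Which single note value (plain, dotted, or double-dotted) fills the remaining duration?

2 bars of 7/4 = 112 thirty-second notes.
Convert each value to thirty-second notes: dotted eighth = 6; double-dotted eighth = 7; whole = 32; whole = 32; thirty-second = 1; thirty-second note = 1; double-dotted eighth note = 7; dotted quarter = 12.
Altogether 6 + 7 + 32 + 32 + 1 + 1 + 7 + 12 = 98.
Remaining: 112 − 98 = 14 thirty-second notes, which is a double-dotted quarter note.

double-dotted quarter note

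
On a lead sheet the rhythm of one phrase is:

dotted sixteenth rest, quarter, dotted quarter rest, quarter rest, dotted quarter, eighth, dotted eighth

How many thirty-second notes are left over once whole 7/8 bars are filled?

25

One bar of 7/8 = 28 thirty-second notes.
Express everything in thirty-second notes: dotted sixteenth rest = 3; quarter = 8; dotted quarter rest = 12; quarter rest = 8; dotted quarter = 12; eighth = 4; dotted eighth = 6.
Adding: 3 + 8 + 12 + 8 + 12 + 4 + 6 = 53.
53 ÷ 28 = 1 complete bar with 25 thirty-second notes remaining.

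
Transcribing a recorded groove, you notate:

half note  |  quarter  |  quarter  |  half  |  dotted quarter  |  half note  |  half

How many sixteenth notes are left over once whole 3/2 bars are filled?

One bar of 3/2 = 12 eighth notes.
Convert each value to eighth notes: half note = 4; quarter = 2; quarter = 2; half = 4; dotted quarter = 3; half note = 4; half = 4.
Total: 4 + 2 + 2 + 4 + 3 + 4 + 4 = 23.
23 ÷ 12 = 1 complete bar with 11 eighth notes remaining = 22 sixteenth notes.

22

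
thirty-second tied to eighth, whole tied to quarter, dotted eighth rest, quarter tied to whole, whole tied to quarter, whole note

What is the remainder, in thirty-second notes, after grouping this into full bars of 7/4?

51

One bar of 7/4 = 56 thirty-second notes.
Express everything in thirty-second notes: thirty-second tied to eighth (thirty-second + eighth) = 5; whole tied to quarter (whole + quarter) = 40; dotted eighth rest = 6; quarter tied to whole (quarter + whole) = 40; whole tied to quarter (whole + quarter) = 40; whole note = 32.
Total: 5 + 40 + 6 + 40 + 40 + 32 = 163.
163 ÷ 56 = 2 complete bars with 51 thirty-second notes remaining.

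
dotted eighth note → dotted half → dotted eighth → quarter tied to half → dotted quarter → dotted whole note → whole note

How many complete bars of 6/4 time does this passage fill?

3

One bar of 6/4 = 24 sixteenth notes.
Express everything in sixteenth notes: dotted eighth note = 3; dotted half = 12; dotted eighth = 3; quarter tied to half (quarter + half) = 12; dotted quarter = 6; dotted whole note = 24; whole note = 16.
Sum: 3 + 12 + 3 + 12 + 6 + 24 + 16 = 76.
76 ÷ 24 = 3 complete bars with 4 left over.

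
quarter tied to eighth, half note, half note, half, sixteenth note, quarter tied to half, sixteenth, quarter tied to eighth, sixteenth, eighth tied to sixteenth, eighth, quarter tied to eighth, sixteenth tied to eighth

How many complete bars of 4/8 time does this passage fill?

One bar of 4/8 = 8 sixteenth notes.
In sixteenth notes: quarter tied to eighth (quarter + eighth) = 6; half note = 8; half note = 8; half = 8; sixteenth note = 1; quarter tied to half (quarter + half) = 12; sixteenth = 1; quarter tied to eighth (quarter + eighth) = 6; sixteenth = 1; eighth tied to sixteenth (eighth + sixteenth) = 3; eighth = 2; quarter tied to eighth (quarter + eighth) = 6; sixteenth tied to eighth (sixteenth + eighth) = 3.
Altogether 6 + 8 + 8 + 8 + 1 + 12 + 1 + 6 + 1 + 3 + 2 + 6 + 3 = 65.
65 ÷ 8 = 8 complete bars with 1 left over.

8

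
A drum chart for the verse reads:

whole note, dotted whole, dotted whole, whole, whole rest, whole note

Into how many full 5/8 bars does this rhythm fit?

One bar of 5/8 = 5 eighth notes.
Each duration in eighth notes: whole note = 8; dotted whole = 12; dotted whole = 12; whole = 8; whole rest = 8; whole note = 8.
Altogether 8 + 12 + 12 + 8 + 8 + 8 = 56.
56 ÷ 5 = 11 complete bars with 1 left over.

11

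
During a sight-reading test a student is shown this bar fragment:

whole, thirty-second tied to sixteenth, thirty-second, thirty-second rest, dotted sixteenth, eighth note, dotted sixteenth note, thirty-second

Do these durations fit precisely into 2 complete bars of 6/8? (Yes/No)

Yes

One bar of 6/8 = 24 thirty-second notes, so 2 bars = 48.
In thirty-second notes: whole = 32; thirty-second tied to sixteenth (thirty-second + sixteenth) = 3; thirty-second = 1; thirty-second rest = 1; dotted sixteenth = 3; eighth note = 4; dotted sixteenth note = 3; thirty-second = 1.
Sum: 32 + 3 + 1 + 1 + 3 + 4 + 3 + 1 = 48.
48 equals 48, so the answer is Yes.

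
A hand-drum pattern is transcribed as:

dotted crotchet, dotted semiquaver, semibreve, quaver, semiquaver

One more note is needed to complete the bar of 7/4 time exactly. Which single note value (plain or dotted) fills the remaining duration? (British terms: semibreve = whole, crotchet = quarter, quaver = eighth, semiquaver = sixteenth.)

The bar of 7/4 = 56 thirty-second notes.
Express everything in thirty-second notes: dotted crotchet = 12; dotted semiquaver = 3; semibreve = 32; quaver = 4; semiquaver = 2.
Altogether 12 + 3 + 32 + 4 + 2 = 53.
Remaining: 56 − 53 = 3 thirty-second notes, which is a dotted sixteenth note.

dotted sixteenth note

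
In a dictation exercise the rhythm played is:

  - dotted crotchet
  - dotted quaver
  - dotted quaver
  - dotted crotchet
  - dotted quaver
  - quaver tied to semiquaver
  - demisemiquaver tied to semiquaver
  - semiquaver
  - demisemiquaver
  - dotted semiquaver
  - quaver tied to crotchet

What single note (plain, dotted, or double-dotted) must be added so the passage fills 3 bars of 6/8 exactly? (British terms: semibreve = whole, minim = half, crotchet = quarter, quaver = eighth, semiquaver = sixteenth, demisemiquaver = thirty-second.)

3 bars of 6/8 = 72 thirty-second notes.
Convert each value to thirty-second notes: dotted crotchet = 12; dotted quaver = 6; dotted quaver = 6; dotted crotchet = 12; dotted quaver = 6; quaver tied to semiquaver (quaver + semiquaver) = 6; demisemiquaver tied to semiquaver (demisemiquaver + semiquaver) = 3; semiquaver = 2; demisemiquaver = 1; dotted semiquaver = 3; quaver tied to crotchet (quaver + crotchet) = 12.
Adding: 12 + 6 + 6 + 12 + 6 + 6 + 3 + 2 + 1 + 3 + 12 = 69.
Remaining: 72 − 69 = 3 thirty-second notes, which is a dotted sixteenth note.

dotted sixteenth note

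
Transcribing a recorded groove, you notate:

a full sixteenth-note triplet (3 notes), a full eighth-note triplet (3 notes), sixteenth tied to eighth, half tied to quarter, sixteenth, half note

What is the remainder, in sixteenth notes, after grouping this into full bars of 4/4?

One bar of 4/4 = 16 sixteenth notes.
Each duration in sixteenth notes: a full sixteenth-note triplet (3 notes) (three triplet sixteenths span one eighth) = 2; a full eighth-note triplet (3 notes) (three triplet eighths span one quarter) = 4; sixteenth tied to eighth (sixteenth + eighth) = 3; half tied to quarter (half + quarter) = 12; sixteenth = 1; half note = 8.
Sum: 2 + 4 + 3 + 12 + 1 + 8 = 30.
30 ÷ 16 = 1 complete bar with 14 sixteenth notes remaining.

14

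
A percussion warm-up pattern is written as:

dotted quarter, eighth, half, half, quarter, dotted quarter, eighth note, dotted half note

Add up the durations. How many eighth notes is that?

Each duration in eighth notes: dotted quarter = 3; eighth = 1; half = 4; half = 4; quarter = 2; dotted quarter = 3; eighth note = 1; dotted half note = 6.
Sum: 3 + 1 + 4 + 4 + 2 + 3 + 1 + 6 = 24 eighth notes.

24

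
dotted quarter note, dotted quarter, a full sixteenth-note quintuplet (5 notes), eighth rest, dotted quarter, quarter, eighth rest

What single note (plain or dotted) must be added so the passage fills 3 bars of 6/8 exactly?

3 bars of 6/8 = 18 eighth notes.
Each duration in eighth notes: dotted quarter note = 3; dotted quarter = 3; a full sixteenth-note quintuplet (5 notes) (five quintuplet sixteenths span one quarter) = 2; eighth rest = 1; dotted quarter = 3; quarter = 2; eighth rest = 1.
Altogether 3 + 3 + 2 + 1 + 3 + 2 + 1 = 15.
Remaining: 18 − 15 = 3 eighth notes, which is a dotted quarter note.

dotted quarter note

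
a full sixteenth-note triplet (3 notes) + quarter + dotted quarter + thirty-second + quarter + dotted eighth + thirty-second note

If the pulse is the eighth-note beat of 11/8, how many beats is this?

10

One eighth-note beat = 4 thirty-second notes.
Convert each value to thirty-second notes: a full sixteenth-note triplet (3 notes) (three triplet sixteenths span one eighth) = 4; quarter = 8; dotted quarter = 12; thirty-second = 1; quarter = 8; dotted eighth = 6; thirty-second note = 1.
Sum: 4 + 8 + 12 + 1 + 8 + 6 + 1 = 40.
40 ÷ 4 = 10 beats.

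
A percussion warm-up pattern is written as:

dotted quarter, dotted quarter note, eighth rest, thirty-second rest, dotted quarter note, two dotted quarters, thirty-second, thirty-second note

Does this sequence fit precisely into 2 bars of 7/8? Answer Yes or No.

One bar of 7/8 = 28 thirty-second notes, so 2 bars = 56.
In thirty-second notes: dotted quarter = 12; dotted quarter note = 12; eighth rest = 4; thirty-second rest = 1; dotted quarter note = 12; dotted quarter = 12; dotted quarter = 12; thirty-second = 1; thirty-second note = 1.
Adding: 12 + 12 + 4 + 1 + 12 + 12 + 12 + 1 + 1 = 67.
67 exceeds 56, so the answer is No.

No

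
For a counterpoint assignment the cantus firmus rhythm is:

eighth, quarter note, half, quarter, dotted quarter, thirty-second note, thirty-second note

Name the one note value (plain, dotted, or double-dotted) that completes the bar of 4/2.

The bar of 4/2 = 64 thirty-second notes.
Working in thirty-second notes: eighth = 4; quarter note = 8; half = 16; quarter = 8; dotted quarter = 12; thirty-second note = 1; thirty-second note = 1.
Adding: 4 + 8 + 16 + 8 + 12 + 1 + 1 = 50.
Remaining: 64 − 50 = 14 thirty-second notes, which is a double-dotted quarter note.

double-dotted quarter note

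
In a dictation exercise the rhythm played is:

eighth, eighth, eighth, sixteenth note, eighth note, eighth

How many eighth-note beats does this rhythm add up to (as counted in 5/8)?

One eighth-note beat = 2 sixteenth notes.
Each duration in sixteenth notes: eighth = 2; eighth = 2; eighth = 2; sixteenth note = 1; eighth note = 2; eighth = 2.
Sum: 2 + 2 + 2 + 1 + 2 + 2 = 11.
11 ÷ 2 = 5.5 beats.

5.5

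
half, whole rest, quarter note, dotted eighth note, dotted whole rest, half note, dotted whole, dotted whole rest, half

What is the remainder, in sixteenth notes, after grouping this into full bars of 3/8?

5

One bar of 3/8 = 6 sixteenth notes.
Express everything in sixteenth notes: half = 8; whole rest = 16; quarter note = 4; dotted eighth note = 3; dotted whole rest = 24; half note = 8; dotted whole = 24; dotted whole rest = 24; half = 8.
Total: 8 + 16 + 4 + 3 + 24 + 8 + 24 + 24 + 8 = 119.
119 ÷ 6 = 19 complete bars with 5 sixteenth notes remaining.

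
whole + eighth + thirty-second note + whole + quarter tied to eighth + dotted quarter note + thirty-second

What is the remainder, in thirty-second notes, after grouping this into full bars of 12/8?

46

One bar of 12/8 = 48 thirty-second notes.
Working in thirty-second notes: whole = 32; eighth = 4; thirty-second note = 1; whole = 32; quarter tied to eighth (quarter + eighth) = 12; dotted quarter note = 12; thirty-second = 1.
Total: 32 + 4 + 1 + 32 + 12 + 12 + 1 = 94.
94 ÷ 48 = 1 complete bar with 46 thirty-second notes remaining.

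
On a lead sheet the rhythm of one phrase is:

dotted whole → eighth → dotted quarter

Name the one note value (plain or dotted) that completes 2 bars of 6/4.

whole note

2 bars of 6/4 = 24 eighth notes.
Express everything in eighth notes: dotted whole = 12; eighth = 1; dotted quarter = 3.
Adding: 12 + 1 + 3 = 16.
Remaining: 24 − 16 = 8 eighth notes, which is a whole note.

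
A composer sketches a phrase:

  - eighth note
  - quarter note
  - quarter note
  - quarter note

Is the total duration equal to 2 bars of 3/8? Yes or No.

One bar of 3/8 = 3 eighth notes, so 2 bars = 6.
Working in eighth notes: eighth note = 1; quarter note = 2; quarter note = 2; quarter note = 2.
Total: 1 + 2 + 2 + 2 = 7.
7 exceeds 6, so the answer is No.

No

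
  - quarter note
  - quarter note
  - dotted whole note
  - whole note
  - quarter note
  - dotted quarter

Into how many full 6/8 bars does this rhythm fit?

One bar of 6/8 = 6 eighth notes.
Each duration in eighth notes: quarter note = 2; quarter note = 2; dotted whole note = 12; whole note = 8; quarter note = 2; dotted quarter = 3.
Total: 2 + 2 + 12 + 8 + 2 + 3 = 29.
29 ÷ 6 = 4 complete bars with 5 left over.

4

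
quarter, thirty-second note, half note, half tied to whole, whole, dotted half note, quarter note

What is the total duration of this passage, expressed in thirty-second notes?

137

Working in thirty-second notes: quarter = 8; thirty-second note = 1; half note = 16; half tied to whole (half + whole) = 48; whole = 32; dotted half note = 24; quarter note = 8.
Altogether 8 + 1 + 16 + 48 + 32 + 24 + 8 = 137 thirty-second notes.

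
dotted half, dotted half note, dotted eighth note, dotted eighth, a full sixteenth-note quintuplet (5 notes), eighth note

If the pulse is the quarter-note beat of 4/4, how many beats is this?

One quarter-note beat = 4 sixteenth notes.
Working in sixteenth notes: dotted half = 12; dotted half note = 12; dotted eighth note = 3; dotted eighth = 3; a full sixteenth-note quintuplet (5 notes) (five quintuplet sixteenths span one quarter) = 4; eighth note = 2.
Adding: 12 + 12 + 3 + 3 + 4 + 2 = 36.
36 ÷ 4 = 9 beats.

9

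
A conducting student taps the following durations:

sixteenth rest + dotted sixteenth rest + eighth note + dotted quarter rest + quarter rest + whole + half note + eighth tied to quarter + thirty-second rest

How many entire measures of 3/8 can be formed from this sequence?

One bar of 3/8 = 12 thirty-second notes.
Working in thirty-second notes: sixteenth rest = 2; dotted sixteenth rest = 3; eighth note = 4; dotted quarter rest = 12; quarter rest = 8; whole = 32; half note = 16; eighth tied to quarter (eighth + quarter) = 12; thirty-second rest = 1.
Total: 2 + 3 + 4 + 12 + 8 + 32 + 16 + 12 + 1 = 90.
90 ÷ 12 = 7 complete bars with 6 left over.

7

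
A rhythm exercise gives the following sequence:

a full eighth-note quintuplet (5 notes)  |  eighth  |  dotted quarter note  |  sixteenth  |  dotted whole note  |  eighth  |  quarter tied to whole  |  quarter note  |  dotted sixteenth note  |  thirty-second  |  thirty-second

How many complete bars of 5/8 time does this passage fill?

One bar of 5/8 = 20 thirty-second notes.
Express everything in thirty-second notes: a full eighth-note quintuplet (5 notes) (five quintuplet eighths span one half) = 16; eighth = 4; dotted quarter note = 12; sixteenth = 2; dotted whole note = 48; eighth = 4; quarter tied to whole (quarter + whole) = 40; quarter note = 8; dotted sixteenth note = 3; thirty-second = 1; thirty-second = 1.
Altogether 16 + 4 + 12 + 2 + 48 + 4 + 40 + 8 + 3 + 1 + 1 = 139.
139 ÷ 20 = 6 complete bars with 19 left over.

6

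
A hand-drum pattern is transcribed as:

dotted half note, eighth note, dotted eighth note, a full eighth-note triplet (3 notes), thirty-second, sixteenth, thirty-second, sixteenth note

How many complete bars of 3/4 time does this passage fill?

2

One bar of 3/4 = 24 thirty-second notes.
Express everything in thirty-second notes: dotted half note = 24; eighth note = 4; dotted eighth note = 6; a full eighth-note triplet (3 notes) (three triplet eighths span one quarter) = 8; thirty-second = 1; sixteenth = 2; thirty-second = 1; sixteenth note = 2.
Altogether 24 + 4 + 6 + 8 + 1 + 2 + 1 + 2 = 48.
48 ÷ 24 = 2 complete bars with 0 left over.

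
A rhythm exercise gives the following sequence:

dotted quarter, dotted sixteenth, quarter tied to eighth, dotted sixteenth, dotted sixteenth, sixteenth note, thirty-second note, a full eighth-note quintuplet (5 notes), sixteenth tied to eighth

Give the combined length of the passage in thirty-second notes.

Express everything in thirty-second notes: dotted quarter = 12; dotted sixteenth = 3; quarter tied to eighth (quarter + eighth) = 12; dotted sixteenth = 3; dotted sixteenth = 3; sixteenth note = 2; thirty-second note = 1; a full eighth-note quintuplet (5 notes) (five quintuplet eighths span one half) = 16; sixteenth tied to eighth (sixteenth + eighth) = 6.
Total: 12 + 3 + 12 + 3 + 3 + 2 + 1 + 16 + 6 = 58 thirty-second notes.

58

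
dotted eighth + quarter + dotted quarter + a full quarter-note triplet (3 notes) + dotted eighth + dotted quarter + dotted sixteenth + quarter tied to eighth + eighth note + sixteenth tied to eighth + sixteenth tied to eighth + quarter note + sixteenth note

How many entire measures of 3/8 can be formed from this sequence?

8

One bar of 3/8 = 12 thirty-second notes.
Working in thirty-second notes: dotted eighth = 6; quarter = 8; dotted quarter = 12; a full quarter-note triplet (3 notes) (three triplet quarters span one half) = 16; dotted eighth = 6; dotted quarter = 12; dotted sixteenth = 3; quarter tied to eighth (quarter + eighth) = 12; eighth note = 4; sixteenth tied to eighth (sixteenth + eighth) = 6; sixteenth tied to eighth (sixteenth + eighth) = 6; quarter note = 8; sixteenth note = 2.
Adding: 6 + 8 + 12 + 16 + 6 + 12 + 3 + 12 + 4 + 6 + 6 + 8 + 2 = 101.
101 ÷ 12 = 8 complete bars with 5 left over.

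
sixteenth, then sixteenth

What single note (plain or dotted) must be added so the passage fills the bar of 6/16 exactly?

The bar of 6/16 = 6 sixteenth notes.
Express everything in sixteenth notes: sixteenth = 1; sixteenth = 1.
Adding: 1 + 1 = 2.
Remaining: 6 − 2 = 4 sixteenth notes, which is a quarter note.

quarter note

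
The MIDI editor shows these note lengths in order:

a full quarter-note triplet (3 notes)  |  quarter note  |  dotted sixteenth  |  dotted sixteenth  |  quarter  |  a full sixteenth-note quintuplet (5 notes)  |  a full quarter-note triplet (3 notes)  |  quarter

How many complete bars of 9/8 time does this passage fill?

1

One bar of 9/8 = 36 thirty-second notes.
Express everything in thirty-second notes: a full quarter-note triplet (3 notes) (three triplet quarters span one half) = 16; quarter note = 8; dotted sixteenth = 3; dotted sixteenth = 3; quarter = 8; a full sixteenth-note quintuplet (5 notes) (five quintuplet sixteenths span one quarter) = 8; a full quarter-note triplet (3 notes) (three triplet quarters span one half) = 16; quarter = 8.
Altogether 16 + 8 + 3 + 3 + 8 + 8 + 16 + 8 = 70.
70 ÷ 36 = 1 complete bar with 34 left over.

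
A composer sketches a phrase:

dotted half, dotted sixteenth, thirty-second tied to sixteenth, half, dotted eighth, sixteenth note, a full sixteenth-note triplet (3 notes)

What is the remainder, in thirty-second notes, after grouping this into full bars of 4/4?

26

One bar of 4/4 = 32 thirty-second notes.
In thirty-second notes: dotted half = 24; dotted sixteenth = 3; thirty-second tied to sixteenth (thirty-second + sixteenth) = 3; half = 16; dotted eighth = 6; sixteenth note = 2; a full sixteenth-note triplet (3 notes) (three triplet sixteenths span one eighth) = 4.
Total: 24 + 3 + 3 + 16 + 6 + 2 + 4 = 58.
58 ÷ 32 = 1 complete bar with 26 thirty-second notes remaining.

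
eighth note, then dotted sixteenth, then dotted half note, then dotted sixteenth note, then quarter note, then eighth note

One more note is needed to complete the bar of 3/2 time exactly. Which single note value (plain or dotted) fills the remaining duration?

The bar of 3/2 = 48 thirty-second notes.
Working in thirty-second notes: eighth note = 4; dotted sixteenth = 3; dotted half note = 24; dotted sixteenth note = 3; quarter note = 8; eighth note = 4.
Altogether 4 + 3 + 24 + 3 + 8 + 4 = 46.
Remaining: 48 − 46 = 2 thirty-second notes, which is a sixteenth note.

sixteenth note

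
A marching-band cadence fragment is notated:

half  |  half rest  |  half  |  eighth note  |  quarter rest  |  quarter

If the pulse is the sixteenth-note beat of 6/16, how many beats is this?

One sixteenth-note beat = 2 thirty-second notes.
Working in thirty-second notes: half = 16; half rest = 16; half = 16; eighth note = 4; quarter rest = 8; quarter = 8.
Adding: 16 + 16 + 16 + 4 + 8 + 8 = 68.
68 ÷ 2 = 34 beats.

34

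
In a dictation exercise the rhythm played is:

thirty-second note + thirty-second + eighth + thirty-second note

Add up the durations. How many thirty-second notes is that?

7

Each duration in thirty-second notes: thirty-second note = 1; thirty-second = 1; eighth = 4; thirty-second note = 1.
Altogether 1 + 1 + 4 + 1 = 7 thirty-second notes.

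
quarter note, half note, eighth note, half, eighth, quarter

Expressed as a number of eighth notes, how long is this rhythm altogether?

Working in eighth notes: quarter note = 2; half note = 4; eighth note = 1; half = 4; eighth = 1; quarter = 2.
Altogether 2 + 4 + 1 + 4 + 1 + 2 = 14 eighth notes.

14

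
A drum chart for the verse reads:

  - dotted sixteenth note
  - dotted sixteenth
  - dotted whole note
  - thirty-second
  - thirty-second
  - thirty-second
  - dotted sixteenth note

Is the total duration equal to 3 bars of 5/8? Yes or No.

One bar of 5/8 = 20 thirty-second notes, so 3 bars = 60.
Convert each value to thirty-second notes: dotted sixteenth note = 3; dotted sixteenth = 3; dotted whole note = 48; thirty-second = 1; thirty-second = 1; thirty-second = 1; dotted sixteenth note = 3.
Sum: 3 + 3 + 48 + 1 + 1 + 1 + 3 = 60.
60 equals 60, so the answer is Yes.

Yes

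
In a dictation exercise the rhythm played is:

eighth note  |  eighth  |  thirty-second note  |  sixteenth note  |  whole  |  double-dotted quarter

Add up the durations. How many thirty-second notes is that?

In thirty-second notes: eighth note = 4; eighth = 4; thirty-second note = 1; sixteenth note = 2; whole = 32; double-dotted quarter = 14.
Total: 4 + 4 + 1 + 2 + 32 + 14 = 57 thirty-second notes.

57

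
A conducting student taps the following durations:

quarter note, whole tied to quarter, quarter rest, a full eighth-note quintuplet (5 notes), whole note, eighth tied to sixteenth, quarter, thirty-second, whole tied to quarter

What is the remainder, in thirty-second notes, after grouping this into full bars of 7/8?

One bar of 7/8 = 28 thirty-second notes.
Working in thirty-second notes: quarter note = 8; whole tied to quarter (whole + quarter) = 40; quarter rest = 8; a full eighth-note quintuplet (5 notes) (five quintuplet eighths span one half) = 16; whole note = 32; eighth tied to sixteenth (eighth + sixteenth) = 6; quarter = 8; thirty-second = 1; whole tied to quarter (whole + quarter) = 40.
Adding: 8 + 40 + 8 + 16 + 32 + 6 + 8 + 1 + 40 = 159.
159 ÷ 28 = 5 complete bars with 19 thirty-second notes remaining.

19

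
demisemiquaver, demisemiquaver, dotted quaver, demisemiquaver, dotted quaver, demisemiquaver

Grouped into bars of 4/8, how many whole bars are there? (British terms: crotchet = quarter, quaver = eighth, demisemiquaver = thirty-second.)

One bar of 4/8 = 16 thirty-second notes.
Each duration in thirty-second notes: demisemiquaver = 1; demisemiquaver = 1; dotted quaver = 6; demisemiquaver = 1; dotted quaver = 6; demisemiquaver = 1.
Total: 1 + 1 + 6 + 1 + 6 + 1 = 16.
16 ÷ 16 = 1 complete bar with 0 left over.

1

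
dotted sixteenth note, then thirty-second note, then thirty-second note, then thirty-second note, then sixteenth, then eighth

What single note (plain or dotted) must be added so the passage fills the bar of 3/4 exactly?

The bar of 3/4 = 24 thirty-second notes.
Each duration in thirty-second notes: dotted sixteenth note = 3; thirty-second note = 1; thirty-second note = 1; thirty-second note = 1; sixteenth = 2; eighth = 4.
Total: 3 + 1 + 1 + 1 + 2 + 4 = 12.
Remaining: 24 − 12 = 12 thirty-second notes, which is a dotted quarter note.

dotted quarter note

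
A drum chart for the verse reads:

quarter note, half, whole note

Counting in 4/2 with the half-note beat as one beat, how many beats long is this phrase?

3.5

One half-note beat = 2 quarter notes.
Working in quarter notes: quarter note = 1; half = 2; whole note = 4.
Sum: 1 + 2 + 4 = 7.
7 ÷ 2 = 3.5 beats.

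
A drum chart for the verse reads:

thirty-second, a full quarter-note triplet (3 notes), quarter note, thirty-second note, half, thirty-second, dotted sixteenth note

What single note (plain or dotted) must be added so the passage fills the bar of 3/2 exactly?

sixteenth note

The bar of 3/2 = 48 thirty-second notes.
In thirty-second notes: thirty-second = 1; a full quarter-note triplet (3 notes) (three triplet quarters span one half) = 16; quarter note = 8; thirty-second note = 1; half = 16; thirty-second = 1; dotted sixteenth note = 3.
Sum: 1 + 16 + 8 + 1 + 16 + 1 + 3 = 46.
Remaining: 48 − 46 = 2 thirty-second notes, which is a sixteenth note.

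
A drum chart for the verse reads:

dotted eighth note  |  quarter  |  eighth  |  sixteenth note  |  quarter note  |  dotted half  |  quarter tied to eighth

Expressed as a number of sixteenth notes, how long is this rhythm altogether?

Convert each value to sixteenth notes: dotted eighth note = 3; quarter = 4; eighth = 2; sixteenth note = 1; quarter note = 4; dotted half = 12; quarter tied to eighth (quarter + eighth) = 6.
Altogether 3 + 4 + 2 + 1 + 4 + 12 + 6 = 32 sixteenth notes.

32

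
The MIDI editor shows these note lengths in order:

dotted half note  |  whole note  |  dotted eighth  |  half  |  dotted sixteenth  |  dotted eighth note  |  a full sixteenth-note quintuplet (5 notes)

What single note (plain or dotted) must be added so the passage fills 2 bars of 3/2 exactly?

2 bars of 3/2 = 96 thirty-second notes.
Express everything in thirty-second notes: dotted half note = 24; whole note = 32; dotted eighth = 6; half = 16; dotted sixteenth = 3; dotted eighth note = 6; a full sixteenth-note quintuplet (5 notes) (five quintuplet sixteenths span one quarter) = 8.
Adding: 24 + 32 + 6 + 16 + 3 + 6 + 8 = 95.
Remaining: 96 − 95 = 1 thirty-second note, which is a thirty-second note.

thirty-second note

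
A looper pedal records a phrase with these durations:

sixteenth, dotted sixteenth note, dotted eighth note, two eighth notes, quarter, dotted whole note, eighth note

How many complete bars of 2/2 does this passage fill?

2

One bar of 2/2 = 32 thirty-second notes.
Working in thirty-second notes: sixteenth = 2; dotted sixteenth note = 3; dotted eighth note = 6; eighth note = 4; eighth note = 4; quarter = 8; dotted whole note = 48; eighth note = 4.
Sum: 2 + 3 + 6 + 4 + 4 + 8 + 48 + 4 = 79.
79 ÷ 32 = 2 complete bars with 15 left over.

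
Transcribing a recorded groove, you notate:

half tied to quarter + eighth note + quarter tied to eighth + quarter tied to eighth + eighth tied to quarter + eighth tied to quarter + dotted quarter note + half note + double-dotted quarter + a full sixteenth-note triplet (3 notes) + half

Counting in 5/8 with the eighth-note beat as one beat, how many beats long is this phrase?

One eighth-note beat = 2 sixteenth notes.
Convert each value to sixteenth notes: half tied to quarter (half + quarter) = 12; eighth note = 2; quarter tied to eighth (quarter + eighth) = 6; quarter tied to eighth (quarter + eighth) = 6; eighth tied to quarter (eighth + quarter) = 6; eighth tied to quarter (eighth + quarter) = 6; dotted quarter note = 6; half note = 8; double-dotted quarter = 7; a full sixteenth-note triplet (3 notes) (three triplet sixteenths span one eighth) = 2; half = 8.
Total: 12 + 2 + 6 + 6 + 6 + 6 + 6 + 8 + 7 + 2 + 8 = 69.
69 ÷ 2 = 34.5 beats.

34.5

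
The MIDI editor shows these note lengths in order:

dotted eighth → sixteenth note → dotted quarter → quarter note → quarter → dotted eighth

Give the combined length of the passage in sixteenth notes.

21

In sixteenth notes: dotted eighth = 3; sixteenth note = 1; dotted quarter = 6; quarter note = 4; quarter = 4; dotted eighth = 3.
Sum: 3 + 1 + 6 + 4 + 4 + 3 = 21 sixteenth notes.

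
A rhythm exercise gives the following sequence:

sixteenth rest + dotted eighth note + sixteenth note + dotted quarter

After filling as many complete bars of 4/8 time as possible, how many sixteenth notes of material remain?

3

One bar of 4/8 = 8 sixteenth notes.
Convert each value to sixteenth notes: sixteenth rest = 1; dotted eighth note = 3; sixteenth note = 1; dotted quarter = 6.
Sum: 1 + 3 + 1 + 6 = 11.
11 ÷ 8 = 1 complete bar with 3 sixteenth notes remaining.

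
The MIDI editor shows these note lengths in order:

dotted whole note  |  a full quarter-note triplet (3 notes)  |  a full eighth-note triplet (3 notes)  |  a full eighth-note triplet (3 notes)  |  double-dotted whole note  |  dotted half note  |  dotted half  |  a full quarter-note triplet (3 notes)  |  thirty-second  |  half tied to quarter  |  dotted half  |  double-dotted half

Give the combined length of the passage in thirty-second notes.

Convert each value to thirty-second notes: dotted whole note = 48; a full quarter-note triplet (3 notes) (three triplet quarters span one half) = 16; a full eighth-note triplet (3 notes) (three triplet eighths span one quarter) = 8; a full eighth-note triplet (3 notes) (three triplet eighths span one quarter) = 8; double-dotted whole note = 56; dotted half note = 24; dotted half = 24; a full quarter-note triplet (3 notes) (three triplet quarters span one half) = 16; thirty-second = 1; half tied to quarter (half + quarter) = 24; dotted half = 24; double-dotted half = 28.
Adding: 48 + 16 + 8 + 8 + 56 + 24 + 24 + 16 + 1 + 24 + 24 + 28 = 277 thirty-second notes.

277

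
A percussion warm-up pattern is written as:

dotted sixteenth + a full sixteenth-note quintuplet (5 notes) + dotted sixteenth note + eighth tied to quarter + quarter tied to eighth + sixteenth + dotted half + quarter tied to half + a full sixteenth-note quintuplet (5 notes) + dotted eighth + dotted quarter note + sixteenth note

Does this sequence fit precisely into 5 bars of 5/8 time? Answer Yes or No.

One bar of 5/8 = 20 thirty-second notes, so 5 bars = 100.
Convert each value to thirty-second notes: dotted sixteenth = 3; a full sixteenth-note quintuplet (5 notes) (five quintuplet sixteenths span one quarter) = 8; dotted sixteenth note = 3; eighth tied to quarter (eighth + quarter) = 12; quarter tied to eighth (quarter + eighth) = 12; sixteenth = 2; dotted half = 24; quarter tied to half (quarter + half) = 24; a full sixteenth-note quintuplet (5 notes) (five quintuplet sixteenths span one quarter) = 8; dotted eighth = 6; dotted quarter note = 12; sixteenth note = 2.
Sum: 3 + 8 + 3 + 12 + 12 + 2 + 24 + 24 + 8 + 6 + 12 + 2 = 116.
116 exceeds 100, so the answer is No.

No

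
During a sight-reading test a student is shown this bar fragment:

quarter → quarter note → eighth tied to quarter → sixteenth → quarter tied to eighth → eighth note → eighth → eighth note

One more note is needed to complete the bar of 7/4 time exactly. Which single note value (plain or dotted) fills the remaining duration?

The bar of 7/4 = 28 sixteenth notes.
Express everything in sixteenth notes: quarter = 4; quarter note = 4; eighth tied to quarter (eighth + quarter) = 6; sixteenth = 1; quarter tied to eighth (quarter + eighth) = 6; eighth note = 2; eighth = 2; eighth note = 2.
Total: 4 + 4 + 6 + 1 + 6 + 2 + 2 + 2 = 27.
Remaining: 28 − 27 = 1 sixteenth note, which is a sixteenth note.

sixteenth note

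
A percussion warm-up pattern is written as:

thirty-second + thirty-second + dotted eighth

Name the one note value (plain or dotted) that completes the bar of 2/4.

The bar of 2/4 = 16 thirty-second notes.
Express everything in thirty-second notes: thirty-second = 1; thirty-second = 1; dotted eighth = 6.
Sum: 1 + 1 + 6 = 8.
Remaining: 16 − 8 = 8 thirty-second notes, which is a quarter note.

quarter note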